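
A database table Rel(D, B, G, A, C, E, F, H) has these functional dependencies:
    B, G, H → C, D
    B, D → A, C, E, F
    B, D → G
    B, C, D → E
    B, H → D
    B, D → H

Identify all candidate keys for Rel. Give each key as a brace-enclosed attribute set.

{B, D}, {B, H}

{B} never appears on the right of any FD, so every key must include it.
Closure of {B, D} is {A, B, C, D, E, F, G, H}, the whole schema; {B, D} is a candidate key.
Closure of {B, H} is {A, B, C, D, E, F, G, H}, the whole schema; {B, H} is a candidate key.
No proper subset of any of these is a key, and no other minimal superkey exists.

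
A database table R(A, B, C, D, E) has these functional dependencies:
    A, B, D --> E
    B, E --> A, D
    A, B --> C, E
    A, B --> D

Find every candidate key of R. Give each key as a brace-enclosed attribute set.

{A, B}, {B, E}

No FD produces {B}, so it must be in every candidate key.
Closure of {A, B} is {A, B, C, D, E}, the whole schema; {A, B} is a candidate key.
Closure of {B, E} is {A, B, C, D, E}, the whole schema; {B, E} is a candidate key.
These are minimal and exhaustive — every other superkey contains one of them.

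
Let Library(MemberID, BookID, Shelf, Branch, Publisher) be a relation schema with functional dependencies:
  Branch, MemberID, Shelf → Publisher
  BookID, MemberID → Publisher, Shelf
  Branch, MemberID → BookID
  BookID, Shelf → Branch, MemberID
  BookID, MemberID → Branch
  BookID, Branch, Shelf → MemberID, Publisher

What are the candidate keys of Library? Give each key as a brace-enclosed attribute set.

{BookID, MemberID}, {BookID, Shelf}, {Branch, MemberID}

{BookID, MemberID}⁺ = {BookID, Branch, MemberID, Publisher, Shelf}, which is every attribute, so {BookID, MemberID} is a candidate key.
{BookID, Shelf}⁺ = {BookID, Branch, MemberID, Publisher, Shelf}, which is every attribute, so {BookID, Shelf} is a candidate key.
{Branch, MemberID}⁺ = {BookID, Branch, MemberID, Publisher, Shelf}, which is every attribute, so {Branch, MemberID} is a candidate key.
These are minimal and exhaustive — every other superkey contains one of them.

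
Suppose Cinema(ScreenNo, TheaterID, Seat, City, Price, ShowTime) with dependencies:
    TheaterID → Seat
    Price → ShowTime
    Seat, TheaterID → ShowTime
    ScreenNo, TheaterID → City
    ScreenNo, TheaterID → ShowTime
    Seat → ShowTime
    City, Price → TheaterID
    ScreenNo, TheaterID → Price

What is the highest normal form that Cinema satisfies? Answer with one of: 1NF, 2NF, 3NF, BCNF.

Candidate keys: {City, Price, ScreenNo}, {ScreenNo, TheaterID}. Prime attributes: {City, Price, ScreenNo, TheaterID}.
TheaterID → Seat: {TheaterID}⁺ = {Seat, ShowTime, TheaterID}, which is not all of the attributes, so the left side is not a superkey — BCNF is violated.
Because {Seat} is non-prime and the left side of TheaterID → Seat is not a superkey, the relation is not in 3NF.
{TheaterID} is a proper subset of the key {ScreenNo, TheaterID}, and {TheaterID}⁺ contains the non-prime attributes {Seat, ShowTime} — a partial dependency, so 2NF is violated.

1NF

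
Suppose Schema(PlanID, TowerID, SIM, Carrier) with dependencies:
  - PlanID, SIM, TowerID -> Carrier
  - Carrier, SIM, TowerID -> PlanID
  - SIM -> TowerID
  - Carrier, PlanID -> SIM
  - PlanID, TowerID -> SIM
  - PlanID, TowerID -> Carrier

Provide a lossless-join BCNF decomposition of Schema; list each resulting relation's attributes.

{Carrier, PlanID, SIM}; {SIM, TowerID}

Candidate keys of the original relation: {Carrier, PlanID}, {Carrier, SIM}, {PlanID, SIM}, {PlanID, TowerID}.
In {Carrier, PlanID, SIM, TowerID}, {SIM} is not a superkey ({SIM}⁺ restricted to this set is {SIM, TowerID}), so split on SIM -> TowerID into {SIM, TowerID} and {Carrier, PlanID, SIM}.
{SIM, TowerID} is in BCNF.
{Carrier, PlanID, SIM} is in BCNF.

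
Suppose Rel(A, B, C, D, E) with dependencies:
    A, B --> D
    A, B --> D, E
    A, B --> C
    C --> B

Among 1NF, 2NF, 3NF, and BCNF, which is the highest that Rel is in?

Candidate keys: {A, B}, {A, C}. Prime attributes: {A, B, C}.
C --> B breaks BCNF: {C}⁺ = {B, C}, so {C} is not a superkey.
Since {B} ⊆ prime attributes and every other non-superkey FD also has a prime right side, the schema is in 3NF.

3NF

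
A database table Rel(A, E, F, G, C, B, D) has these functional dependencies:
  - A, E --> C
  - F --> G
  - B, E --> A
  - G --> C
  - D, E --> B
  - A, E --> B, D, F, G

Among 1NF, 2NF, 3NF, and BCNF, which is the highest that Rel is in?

Candidate keys: {A, E}, {B, E}, {D, E}. Prime attributes: {A, B, D, E}.
F --> G breaks BCNF: {F}⁺ = {C, F, G}, so {F} is not a superkey.
F --> G has non-prime {G} on the right and a non-superkey on the left, so 3NF fails.
No non-prime attribute depends on a proper subset of any candidate key, so 2NF holds.

2NF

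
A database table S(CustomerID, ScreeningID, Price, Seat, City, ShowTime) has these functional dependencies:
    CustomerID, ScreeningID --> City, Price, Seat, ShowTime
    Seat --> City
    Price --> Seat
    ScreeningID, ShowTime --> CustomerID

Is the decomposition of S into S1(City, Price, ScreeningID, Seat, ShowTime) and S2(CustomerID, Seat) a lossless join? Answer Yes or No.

No

S1 ∩ S2 = {Seat}; its closure under F is {City, Seat}.
S1 ⊄ {City, Seat} and S2 ⊄ {City, Seat}, so the split is lossy.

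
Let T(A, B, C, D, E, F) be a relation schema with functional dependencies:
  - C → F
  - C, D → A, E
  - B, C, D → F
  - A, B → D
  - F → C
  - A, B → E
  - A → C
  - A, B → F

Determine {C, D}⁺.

{A, C, D, E, F}

Start with {C, D}.
C → F applies; add {F} → now {C, D, F}.
C, D → A, E applies; add {A, E} → now {A, C, D, E, F}.
No further FD applies.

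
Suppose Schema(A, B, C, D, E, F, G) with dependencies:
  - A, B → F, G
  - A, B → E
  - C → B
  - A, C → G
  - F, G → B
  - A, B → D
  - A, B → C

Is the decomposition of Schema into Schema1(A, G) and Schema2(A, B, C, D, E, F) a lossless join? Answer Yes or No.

No

Common attributes: {A}; their closure is {A}.
Schema1 ⊄ {A} and Schema2 ⊄ {A}, so the split is lossy.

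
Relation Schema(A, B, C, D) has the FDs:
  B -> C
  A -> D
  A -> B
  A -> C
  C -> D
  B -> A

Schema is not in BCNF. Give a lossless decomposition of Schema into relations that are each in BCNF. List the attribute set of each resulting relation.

Candidate keys of the original relation: {A}, {B}.
In {A, B, C, D}, {C} is not a superkey ({C}⁺ restricted to this set is {C, D}), so split on C -> D into {C, D} and {A, B, C}.
{C, D} has no BCNF violation.
{A, B, C} has no BCNF violation.

{A, B, C}; {C, D}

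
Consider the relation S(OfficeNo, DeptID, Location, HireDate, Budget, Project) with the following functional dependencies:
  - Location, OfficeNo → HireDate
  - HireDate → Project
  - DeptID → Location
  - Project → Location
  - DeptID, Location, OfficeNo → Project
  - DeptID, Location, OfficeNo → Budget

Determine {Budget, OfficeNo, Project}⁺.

{Budget, HireDate, Location, OfficeNo, Project}

Start with {Budget, OfficeNo, Project}.
Project → Location applies; add {Location} → now {Budget, Location, OfficeNo, Project}.
Location, OfficeNo → HireDate applies; add {HireDate} → now {Budget, HireDate, Location, OfficeNo, Project}.
No further FD applies.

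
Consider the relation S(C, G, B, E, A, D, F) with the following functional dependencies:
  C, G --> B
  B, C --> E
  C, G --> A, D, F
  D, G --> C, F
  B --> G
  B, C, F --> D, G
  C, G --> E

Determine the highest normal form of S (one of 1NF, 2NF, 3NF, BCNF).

Candidate keys: {B, C}, {B, D}, {C, G}, {D, G}. Prime attributes: {B, C, D, G}.
B --> G breaks BCNF: {B}⁺ = {B, G}, so {B} is not a superkey.
But every attribute on its right side ({G}) is prime, and the same holds for every other non-superkey FD, so 3NF still holds.

3NF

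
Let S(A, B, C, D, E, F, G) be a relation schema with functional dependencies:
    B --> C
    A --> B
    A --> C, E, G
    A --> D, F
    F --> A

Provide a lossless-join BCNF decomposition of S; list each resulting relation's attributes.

Candidate keys of the original relation: {A}, {F}.
Within {A, B, C, D, E, F, G}: {B}⁺ ∩ {A, B, C, D, E, F, G} = {B, C}, not the whole set, so B --> C violates BCNF; decompose into {B, C} and {A, B, D, E, F, G}.
{B, C} is in BCNF.
{A, B, D, E, F, G} is in BCNF.

{A, B, D, E, F, G}; {B, C}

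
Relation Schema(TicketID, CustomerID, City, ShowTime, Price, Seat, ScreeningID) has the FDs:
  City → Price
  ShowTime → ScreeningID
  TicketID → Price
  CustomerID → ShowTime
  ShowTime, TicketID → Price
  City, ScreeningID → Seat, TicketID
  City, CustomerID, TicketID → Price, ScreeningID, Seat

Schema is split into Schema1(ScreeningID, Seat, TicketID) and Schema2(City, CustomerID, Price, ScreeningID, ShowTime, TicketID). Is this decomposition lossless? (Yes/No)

Schema1 ∩ Schema2 = {ScreeningID, TicketID}; its closure under F is {Price, ScreeningID, TicketID}.
Schema1 ⊄ {Price, ScreeningID, TicketID} and Schema2 ⊄ {Price, ScreeningID, TicketID}, so the split is lossy.

No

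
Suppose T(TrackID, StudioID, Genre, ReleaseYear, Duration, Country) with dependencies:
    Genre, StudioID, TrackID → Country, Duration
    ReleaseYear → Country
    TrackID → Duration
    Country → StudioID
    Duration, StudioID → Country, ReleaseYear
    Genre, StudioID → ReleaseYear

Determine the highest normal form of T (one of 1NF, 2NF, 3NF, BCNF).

1NF

Candidate keys: {Country, Genre, TrackID}, {Genre, ReleaseYear, TrackID}, {Genre, StudioID, TrackID}. Prime attributes: {Country, Genre, ReleaseYear, StudioID, TrackID}.
For ReleaseYear → Country we have {ReleaseYear}⁺ = {Country, ReleaseYear, StudioID}; {ReleaseYear} is not a superkey, so BCNF fails.
TrackID → Duration determines the non-prime attribute {Duration} from a non-superkey — 3NF is violated.
Since {TrackID} ⊂ {Country, Genre, TrackID} and {TrackID}⁺ ⊇ {Duration} with {Duration} non-prime, there is a partial dependency; 2NF fails.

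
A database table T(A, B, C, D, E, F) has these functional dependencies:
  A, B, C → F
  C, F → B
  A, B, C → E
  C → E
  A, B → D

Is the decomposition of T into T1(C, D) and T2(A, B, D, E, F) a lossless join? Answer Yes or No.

T1 ∩ T2 = {D}; its closure under F is {D}.
Neither T1 nor T2 is contained in that closure, so the decomposition is lossy.

No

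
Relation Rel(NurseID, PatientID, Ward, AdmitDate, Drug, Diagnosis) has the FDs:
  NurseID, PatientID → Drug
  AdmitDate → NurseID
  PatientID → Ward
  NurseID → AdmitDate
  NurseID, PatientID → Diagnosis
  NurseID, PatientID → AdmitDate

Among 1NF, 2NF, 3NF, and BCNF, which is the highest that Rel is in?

1NF

Candidate keys: {AdmitDate, PatientID}, {NurseID, PatientID}. Prime attributes: {AdmitDate, NurseID, PatientID}.
AdmitDate → NurseID: {AdmitDate}⁺ = {AdmitDate, NurseID}, which is not all of the attributes, so the left side is not a superkey — BCNF is violated.
Because {Ward} is non-prime and the left side of PatientID → Ward is not a superkey, the relation is not in 3NF.
The proper key subset {PatientID} of {AdmitDate, PatientID} determines non-prime {Ward}, so the relation is not even in 2NF.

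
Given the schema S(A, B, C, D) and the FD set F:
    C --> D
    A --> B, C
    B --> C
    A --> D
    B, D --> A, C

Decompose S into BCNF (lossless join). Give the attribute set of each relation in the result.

Candidate keys of the original relation: {A}, {B}.
In {A, B, C, D}, {C} is not a superkey ({C}⁺ restricted to this set is {C, D}), so split on C --> D into {C, D} and {A, B, C}.
{C, D} is in BCNF.
{A, B, C} is in BCNF.

{A, B, C}; {C, D}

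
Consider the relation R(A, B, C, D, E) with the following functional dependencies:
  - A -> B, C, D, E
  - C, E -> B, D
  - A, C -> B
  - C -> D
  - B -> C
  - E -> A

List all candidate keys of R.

Closure of {A} is {A, B, C, D, E}, the whole schema; {A} is a candidate key.
Closure of {E} is {A, B, C, D, E}, the whole schema; {E} is a candidate key.
Any other superkey properly contains one of these, so there are no further candidate keys.

{A}, {E}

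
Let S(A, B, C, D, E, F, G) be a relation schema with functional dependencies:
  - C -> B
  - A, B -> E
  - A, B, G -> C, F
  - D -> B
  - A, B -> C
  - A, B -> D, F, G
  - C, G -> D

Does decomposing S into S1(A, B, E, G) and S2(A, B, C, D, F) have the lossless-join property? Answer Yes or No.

Yes

S1 ∩ S2 = {A, B}; its closure under F is {A, B, C, D, E, F, G}.
S1 is contained in that closure, so S1 ∩ S2 -> S1 holds and the join is lossless.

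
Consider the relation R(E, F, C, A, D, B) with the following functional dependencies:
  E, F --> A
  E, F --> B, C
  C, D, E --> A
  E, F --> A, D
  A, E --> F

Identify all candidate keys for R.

{A, E}, {C, D, E}, {E, F}

No FD produces {E}, so it must be in every candidate key.
{A, E}⁺ = {A, B, C, D, E, F}, which is every attribute, so {A, E} is a candidate key.
{E, F}⁺ = {A, B, C, D, E, F}, which is every attribute, so {E, F} is a candidate key.
{C, D, E}⁺ = {A, B, C, D, E, F}, which is every attribute, so {C, D, E} is a candidate key.
These are minimal and exhaustive — every other superkey contains one of them.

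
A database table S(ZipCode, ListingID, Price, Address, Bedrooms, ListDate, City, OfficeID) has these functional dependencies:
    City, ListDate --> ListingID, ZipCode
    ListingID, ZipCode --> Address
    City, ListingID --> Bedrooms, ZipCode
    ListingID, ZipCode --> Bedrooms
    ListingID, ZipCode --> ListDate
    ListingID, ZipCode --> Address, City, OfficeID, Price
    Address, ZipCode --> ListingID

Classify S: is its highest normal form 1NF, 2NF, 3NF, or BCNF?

BCNF

Candidate keys: {Address, ZipCode}, {City, ListDate}, {City, ListingID}, {ListingID, ZipCode}. Prime attributes: {Address, City, ListDate, ListingID, ZipCode}.
Every FD has a superkey on the left, so the relation is in BCNF.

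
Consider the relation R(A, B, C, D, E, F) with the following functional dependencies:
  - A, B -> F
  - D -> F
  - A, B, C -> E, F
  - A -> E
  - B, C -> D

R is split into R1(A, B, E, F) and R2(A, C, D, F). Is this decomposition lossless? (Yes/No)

Common attributes: {A, F}; their closure is {A, E, F}.
The closure covers neither R1 nor R2 entirely; the join is not lossless.

No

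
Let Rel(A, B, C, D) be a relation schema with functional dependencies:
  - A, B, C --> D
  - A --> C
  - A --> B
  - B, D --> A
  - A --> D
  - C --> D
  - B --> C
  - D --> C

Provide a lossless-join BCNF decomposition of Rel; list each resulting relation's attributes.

Candidate keys of the original relation: {A}, {B}.
Within {A, B, C, D}: {C}⁺ ∩ {A, B, C, D} = {C, D}, not the whole set, so C --> D violates BCNF; decompose into {C, D} and {A, B, C}.
{C, D} has no BCNF violation.
{A, B, C} has no BCNF violation.

{A, B, C}; {C, D}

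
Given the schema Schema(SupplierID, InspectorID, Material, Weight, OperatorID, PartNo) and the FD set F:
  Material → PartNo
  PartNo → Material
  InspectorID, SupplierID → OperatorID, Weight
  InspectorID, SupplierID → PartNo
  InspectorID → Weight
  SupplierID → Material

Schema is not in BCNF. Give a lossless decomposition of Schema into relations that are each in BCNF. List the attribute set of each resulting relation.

{InspectorID, OperatorID, SupplierID}; {InspectorID, Weight}; {Material, PartNo}; {Material, SupplierID}

Candidate key of the original relation: {InspectorID, SupplierID}.
Within {InspectorID, Material, OperatorID, PartNo, SupplierID, Weight}: {Material}⁺ ∩ {InspectorID, Material, OperatorID, PartNo, SupplierID, Weight} = {Material, PartNo}, not the whole set, so Material → PartNo violates BCNF; decompose into {Material, PartNo} and {InspectorID, Material, OperatorID, SupplierID, Weight}.
{Material, PartNo} has no BCNF violation.
Within {InspectorID, Material, OperatorID, SupplierID, Weight}: {InspectorID}⁺ ∩ {InspectorID, Material, OperatorID, SupplierID, Weight} = {InspectorID, Weight}, not the whole set, so InspectorID → Weight violates BCNF; decompose into {InspectorID, Weight} and {InspectorID, Material, OperatorID, SupplierID}.
{InspectorID, Weight} has no BCNF violation.
Within {InspectorID, Material, OperatorID, SupplierID}: {SupplierID}⁺ ∩ {InspectorID, Material, OperatorID, SupplierID} = {Material, SupplierID}, not the whole set, so SupplierID → Material violates BCNF; decompose into {Material, SupplierID} and {InspectorID, OperatorID, SupplierID}.
{Material, SupplierID} has no BCNF violation.
{InspectorID, OperatorID, SupplierID} has no BCNF violation.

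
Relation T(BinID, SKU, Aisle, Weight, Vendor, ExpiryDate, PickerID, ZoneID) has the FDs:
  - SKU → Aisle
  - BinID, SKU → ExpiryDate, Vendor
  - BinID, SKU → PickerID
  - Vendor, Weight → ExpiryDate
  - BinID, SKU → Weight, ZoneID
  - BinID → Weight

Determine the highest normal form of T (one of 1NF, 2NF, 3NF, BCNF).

Candidate key: {BinID, SKU}. Prime attributes: {BinID, SKU}.
SKU → Aisle: {SKU}⁺ = {Aisle, SKU}, which is not all of the attributes, so the left side is not a superkey — BCNF is violated.
Because {Aisle} is non-prime and the left side of SKU → Aisle is not a superkey, the relation is not in 3NF.
The proper key subset {BinID} of {BinID, SKU} determines non-prime {Weight}, so the relation is not even in 2NF.

1NF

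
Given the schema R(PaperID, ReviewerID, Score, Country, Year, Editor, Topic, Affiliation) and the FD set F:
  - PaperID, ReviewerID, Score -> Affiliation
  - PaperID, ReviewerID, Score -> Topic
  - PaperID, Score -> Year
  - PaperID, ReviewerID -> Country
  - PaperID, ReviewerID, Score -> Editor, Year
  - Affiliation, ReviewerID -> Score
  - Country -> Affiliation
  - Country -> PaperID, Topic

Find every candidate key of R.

No FD produces {ReviewerID}, so it must be in every candidate key.
{Country, ReviewerID}⁺ = {Affiliation, Country, Editor, PaperID, ReviewerID, Score, Topic, Year}, which is every attribute, so {Country, ReviewerID} is a candidate key.
{PaperID, ReviewerID}⁺ = {Affiliation, Country, Editor, PaperID, ReviewerID, Score, Topic, Year}, which is every attribute, so {PaperID, ReviewerID} is a candidate key.
Any other superkey properly contains one of these, so there are no further candidate keys.

{Country, ReviewerID}, {PaperID, ReviewerID}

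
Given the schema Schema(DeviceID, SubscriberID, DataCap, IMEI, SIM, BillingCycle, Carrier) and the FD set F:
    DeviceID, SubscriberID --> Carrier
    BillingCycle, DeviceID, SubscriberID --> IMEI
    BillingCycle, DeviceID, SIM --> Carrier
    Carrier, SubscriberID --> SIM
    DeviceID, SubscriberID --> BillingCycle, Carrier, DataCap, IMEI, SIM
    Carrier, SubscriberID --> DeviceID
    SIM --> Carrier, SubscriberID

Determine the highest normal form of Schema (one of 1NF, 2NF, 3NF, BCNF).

BCNF

Candidate keys: {Carrier, SubscriberID}, {DeviceID, SubscriberID}, {SIM}. Prime attributes: {Carrier, DeviceID, SIM, SubscriberID}.
The left-hand side of every FD is a superkey, so BCNF is satisfied.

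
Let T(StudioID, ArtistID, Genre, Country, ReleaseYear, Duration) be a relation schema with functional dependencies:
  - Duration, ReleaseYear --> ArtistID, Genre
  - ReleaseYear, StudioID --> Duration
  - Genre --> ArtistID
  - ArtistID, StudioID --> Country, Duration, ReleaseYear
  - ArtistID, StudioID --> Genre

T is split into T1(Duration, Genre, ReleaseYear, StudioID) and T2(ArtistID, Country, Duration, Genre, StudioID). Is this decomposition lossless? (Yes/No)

Yes

T1 ∩ T2 = {Duration, Genre, StudioID}; its closure under F is {ArtistID, Country, Duration, Genre, ReleaseYear, StudioID}.
This includes all of T1, so the common attributes are a superkey of T1 — the join is lossless.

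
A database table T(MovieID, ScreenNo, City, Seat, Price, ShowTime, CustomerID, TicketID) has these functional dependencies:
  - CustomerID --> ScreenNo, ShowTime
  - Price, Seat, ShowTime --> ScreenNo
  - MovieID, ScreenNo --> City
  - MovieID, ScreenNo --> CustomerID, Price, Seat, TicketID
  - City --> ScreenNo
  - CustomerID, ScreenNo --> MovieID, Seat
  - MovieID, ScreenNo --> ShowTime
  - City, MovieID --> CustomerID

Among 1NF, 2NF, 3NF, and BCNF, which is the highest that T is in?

3NF

Candidate keys: {City, MovieID}, {CustomerID}, {MovieID, Price, Seat, ShowTime}, {MovieID, ScreenNo}. Prime attributes: {City, CustomerID, MovieID, Price, ScreenNo, Seat, ShowTime}.
Price, Seat, ShowTime --> ScreenNo: {Price, Seat, ShowTime}⁺ = {Price, ScreenNo, Seat, ShowTime}, which is not all of the attributes, so the left side is not a superkey — BCNF is violated.
Its right-hand attributes {ScreenNo} are all prime, as are those of every other non-superkey FD — the relation is in 3NF.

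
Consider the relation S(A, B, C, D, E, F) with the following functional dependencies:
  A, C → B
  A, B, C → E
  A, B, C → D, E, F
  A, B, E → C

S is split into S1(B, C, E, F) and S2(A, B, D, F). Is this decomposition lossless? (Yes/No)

No

The shared attributes are {B, F} and {B, F}⁺ = {B, F}.
S1 ⊄ {B, F} and S2 ⊄ {B, F}, so the split is lossy.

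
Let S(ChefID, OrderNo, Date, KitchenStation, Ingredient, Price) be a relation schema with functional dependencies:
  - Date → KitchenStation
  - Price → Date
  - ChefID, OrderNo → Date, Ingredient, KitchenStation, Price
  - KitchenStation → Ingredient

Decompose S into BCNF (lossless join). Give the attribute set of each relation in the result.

Candidate key of the original relation: {ChefID, OrderNo}.
{ChefID, Date, Ingredient, KitchenStation, OrderNo, Price}: {Date} determines {Date, Ingredient, KitchenStation} here but is not a superkey — split on Date → Ingredient, KitchenStation, giving {Date, Ingredient, KitchenStation} and {ChefID, Date, OrderNo, Price}.
{Date, Ingredient, KitchenStation}: {KitchenStation} determines {Ingredient, KitchenStation} here but is not a superkey — split on KitchenStation → Ingredient, giving {Ingredient, KitchenStation} and {Date, KitchenStation}.
{Ingredient, KitchenStation} has no BCNF violation.
{Date, KitchenStation} has no BCNF violation.
{ChefID, Date, OrderNo, Price}: {Price} determines {Date, Price} here but is not a superkey — split on Price → Date, giving {Date, Price} and {ChefID, OrderNo, Price}.
{Date, Price} has no BCNF violation.
{ChefID, OrderNo, Price} has no BCNF violation.

{ChefID, OrderNo, Price}; {Date, KitchenStation}; {Date, Price}; {Ingredient, KitchenStation}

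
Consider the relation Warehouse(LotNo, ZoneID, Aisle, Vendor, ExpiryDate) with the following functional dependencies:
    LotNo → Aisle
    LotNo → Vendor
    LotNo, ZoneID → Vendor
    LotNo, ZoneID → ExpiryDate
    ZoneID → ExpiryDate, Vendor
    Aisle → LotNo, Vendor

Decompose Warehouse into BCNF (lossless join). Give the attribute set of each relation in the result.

{Aisle, LotNo, Vendor}; {ExpiryDate, ZoneID}; {LotNo, ZoneID}

Candidate keys of the original relation: {Aisle, ZoneID}, {LotNo, ZoneID}.
In {Aisle, ExpiryDate, LotNo, Vendor, ZoneID}, {LotNo} is not a superkey ({LotNo}⁺ restricted to this set is {Aisle, LotNo, Vendor}), so split on LotNo → Aisle, Vendor into {Aisle, LotNo, Vendor} and {ExpiryDate, LotNo, ZoneID}.
{Aisle, LotNo, Vendor} has no BCNF violation.
In {ExpiryDate, LotNo, ZoneID}, {ZoneID} is not a superkey ({ZoneID}⁺ restricted to this set is {ExpiryDate, ZoneID}), so split on ZoneID → ExpiryDate into {ExpiryDate, ZoneID} and {LotNo, ZoneID}.
{ExpiryDate, ZoneID} has no BCNF violation.
{LotNo, ZoneID} has no BCNF violation.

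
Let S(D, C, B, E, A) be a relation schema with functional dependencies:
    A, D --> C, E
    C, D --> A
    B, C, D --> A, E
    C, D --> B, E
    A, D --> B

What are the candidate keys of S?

No FD produces {D}, so it must be in every candidate key.
{A, D}⁺ = {A, B, C, D, E}, which is every attribute, so {A, D} is a candidate key.
{C, D}⁺ = {A, B, C, D, E}, which is every attribute, so {C, D} is a candidate key.
Any other superkey properly contains one of these, so there are no further candidate keys.

{A, D}, {C, D}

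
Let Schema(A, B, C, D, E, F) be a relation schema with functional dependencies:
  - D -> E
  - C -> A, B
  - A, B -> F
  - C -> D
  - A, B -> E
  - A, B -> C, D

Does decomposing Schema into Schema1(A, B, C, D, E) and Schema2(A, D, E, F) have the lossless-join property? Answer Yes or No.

Common attributes: {A, D, E}; their closure is {A, D, E}.
Schema1 ⊄ {A, D, E} and Schema2 ⊄ {A, D, E}, so the split is lossy.

No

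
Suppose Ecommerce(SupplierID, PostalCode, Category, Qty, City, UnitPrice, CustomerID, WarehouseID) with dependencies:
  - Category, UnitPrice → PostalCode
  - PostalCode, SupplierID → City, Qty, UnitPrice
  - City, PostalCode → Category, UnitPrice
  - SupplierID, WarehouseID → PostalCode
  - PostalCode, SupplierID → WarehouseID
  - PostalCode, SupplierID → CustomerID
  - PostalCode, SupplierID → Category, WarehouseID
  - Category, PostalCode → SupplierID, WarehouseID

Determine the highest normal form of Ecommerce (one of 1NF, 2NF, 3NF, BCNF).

Candidate keys: {Category, PostalCode}, {Category, UnitPrice}, {City, PostalCode}, {PostalCode, SupplierID}, {SupplierID, WarehouseID}. Prime attributes: {Category, City, PostalCode, SupplierID, UnitPrice, WarehouseID}.
Every FD has a superkey on the left, so the relation is in BCNF.

BCNF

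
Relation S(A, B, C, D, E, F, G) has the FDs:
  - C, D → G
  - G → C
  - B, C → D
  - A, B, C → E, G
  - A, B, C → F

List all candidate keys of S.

{A, B, C}, {A, B, G}

No FD produces {A, B}, so they must be in every candidate key.
{A, B, C}⁺ = {A, B, C, D, E, F, G}, which is every attribute, so {A, B, C} is a candidate key.
{A, B, G}⁺ = {A, B, C, D, E, F, G}, which is every attribute, so {A, B, G} is a candidate key.
Any other superkey properly contains one of these, so there are no further candidate keys.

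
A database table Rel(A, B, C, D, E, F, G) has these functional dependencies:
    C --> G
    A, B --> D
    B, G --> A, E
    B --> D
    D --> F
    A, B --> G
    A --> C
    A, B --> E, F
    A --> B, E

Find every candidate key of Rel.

{A}, {B, C}, {B, G}

Closure of {A} is {A, B, C, D, E, F, G}, the whole schema; {A} is a candidate key.
Closure of {B, C} is {A, B, C, D, E, F, G}, the whole schema; {B, C} is a candidate key.
Closure of {B, G} is {A, B, C, D, E, F, G}, the whole schema; {B, G} is a candidate key.
No proper subset of any of these is a key, and no other minimal superkey exists.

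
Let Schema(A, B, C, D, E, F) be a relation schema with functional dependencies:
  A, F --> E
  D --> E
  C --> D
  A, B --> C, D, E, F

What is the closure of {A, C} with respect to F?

{A, C, D, E}

Start with {A, C}.
C --> D applies; add {D} → now {A, C, D}.
D --> E applies; add {E} → now {A, C, D, E}.
No further FD applies.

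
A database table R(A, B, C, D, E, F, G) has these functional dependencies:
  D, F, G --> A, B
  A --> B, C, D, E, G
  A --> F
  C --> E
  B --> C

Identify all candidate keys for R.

{A}, {D, F, G}

{A}⁺ = {A, B, C, D, E, F, G}, which is every attribute, so {A} is a candidate key.
{D, F, G}⁺ = {A, B, C, D, E, F, G}, which is every attribute, so {D, F, G} is a candidate key.
These are minimal and exhaustive — every other superkey contains one of them.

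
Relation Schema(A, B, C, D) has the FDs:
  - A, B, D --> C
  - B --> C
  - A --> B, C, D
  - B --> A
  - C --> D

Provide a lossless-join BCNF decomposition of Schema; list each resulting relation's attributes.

{A, B, C}; {C, D}

Candidate keys of the original relation: {A}, {B}.
{A, B, C, D}: {C} determines {C, D} here but is not a superkey — split on C --> D, giving {C, D} and {A, B, C}.
{C, D} is in BCNF.
{A, B, C} is in BCNF.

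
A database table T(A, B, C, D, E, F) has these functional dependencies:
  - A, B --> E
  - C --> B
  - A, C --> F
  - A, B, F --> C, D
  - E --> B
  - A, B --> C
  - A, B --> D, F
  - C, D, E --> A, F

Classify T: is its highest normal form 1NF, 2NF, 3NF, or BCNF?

3NF

Candidate keys: {A, B}, {A, C}, {A, E}, {C, D, E}. Prime attributes: {A, B, C, D, E}.
C --> B breaks BCNF: {C}⁺ = {B, C}, so {C} is not a superkey.
Since {B} ⊆ prime attributes and every other non-superkey FD also has a prime right side, the schema is in 3NF.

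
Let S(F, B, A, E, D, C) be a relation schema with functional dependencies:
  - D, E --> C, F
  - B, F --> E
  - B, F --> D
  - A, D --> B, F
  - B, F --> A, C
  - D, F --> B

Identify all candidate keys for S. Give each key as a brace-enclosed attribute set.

{A, D}, {B, F}, {D, E}, {D, F}

{A, D}⁺ = {A, B, C, D, E, F}, which is every attribute, so {A, D} is a candidate key.
{B, F}⁺ = {A, B, C, D, E, F}, which is every attribute, so {B, F} is a candidate key.
{D, E}⁺ = {A, B, C, D, E, F}, which is every attribute, so {D, E} is a candidate key.
{D, F}⁺ = {A, B, C, D, E, F}, which is every attribute, so {D, F} is a candidate key.
These are minimal and exhaustive — every other superkey contains one of them.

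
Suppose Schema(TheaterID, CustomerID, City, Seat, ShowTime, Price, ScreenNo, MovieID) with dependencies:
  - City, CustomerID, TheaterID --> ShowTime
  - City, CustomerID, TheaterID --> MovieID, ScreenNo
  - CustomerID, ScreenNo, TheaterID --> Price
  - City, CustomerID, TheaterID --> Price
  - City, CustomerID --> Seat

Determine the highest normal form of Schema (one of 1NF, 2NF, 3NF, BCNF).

1NF

Candidate key: {City, CustomerID, TheaterID}. Prime attributes: {City, CustomerID, TheaterID}.
CustomerID, ScreenNo, TheaterID --> Price breaks BCNF: {CustomerID, ScreenNo, TheaterID}⁺ = {CustomerID, Price, ScreenNo, TheaterID}, so {CustomerID, ScreenNo, TheaterID} is not a superkey.
CustomerID, ScreenNo, TheaterID --> Price has non-prime {Price} on the right and a non-superkey on the left, so 3NF fails.
{City, CustomerID} is a proper subset of the key {City, CustomerID, TheaterID}, and {City, CustomerID}⁺ contains the non-prime attribute {Seat} — a partial dependency, so 2NF is violated.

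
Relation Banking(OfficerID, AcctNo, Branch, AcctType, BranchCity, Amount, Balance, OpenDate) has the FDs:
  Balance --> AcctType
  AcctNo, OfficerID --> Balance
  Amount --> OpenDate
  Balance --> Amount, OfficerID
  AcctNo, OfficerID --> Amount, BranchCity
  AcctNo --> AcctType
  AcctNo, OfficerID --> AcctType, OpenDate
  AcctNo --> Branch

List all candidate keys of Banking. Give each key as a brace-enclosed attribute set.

No FD produces {AcctNo}, so it must be in every candidate key.
{AcctNo, Balance}⁺ = {AcctNo, AcctType, Amount, Balance, Branch, BranchCity, OfficerID, OpenDate}, which is every attribute, so {AcctNo, Balance} is a candidate key.
{AcctNo, OfficerID}⁺ = {AcctNo, AcctType, Amount, Balance, Branch, BranchCity, OfficerID, OpenDate}, which is every attribute, so {AcctNo, OfficerID} is a candidate key.
These are minimal and exhaustive — every other superkey contains one of them.

{AcctNo, Balance}, {AcctNo, OfficerID}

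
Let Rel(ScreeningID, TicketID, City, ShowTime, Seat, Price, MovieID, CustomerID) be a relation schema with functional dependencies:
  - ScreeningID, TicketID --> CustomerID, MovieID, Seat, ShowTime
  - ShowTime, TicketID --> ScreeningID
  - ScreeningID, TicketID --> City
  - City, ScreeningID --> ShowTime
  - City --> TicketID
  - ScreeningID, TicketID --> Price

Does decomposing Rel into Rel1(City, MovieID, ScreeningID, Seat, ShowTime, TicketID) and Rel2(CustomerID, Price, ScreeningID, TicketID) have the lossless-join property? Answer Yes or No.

Yes

The shared attributes are {ScreeningID, TicketID} and {ScreeningID, TicketID}⁺ = {City, CustomerID, MovieID, Price, ScreeningID, Seat, ShowTime, TicketID}.
This includes all of Rel1, so the common attributes are a superkey of Rel1 — the join is lossless.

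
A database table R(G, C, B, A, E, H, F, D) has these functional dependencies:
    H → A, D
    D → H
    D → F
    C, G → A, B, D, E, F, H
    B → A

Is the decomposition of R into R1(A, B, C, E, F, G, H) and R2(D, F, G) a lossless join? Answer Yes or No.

The shared attributes are {F, G} and {F, G}⁺ = {F, G}.
R1 ⊄ {F, G} and R2 ⊄ {F, G}, so the split is lossy.

No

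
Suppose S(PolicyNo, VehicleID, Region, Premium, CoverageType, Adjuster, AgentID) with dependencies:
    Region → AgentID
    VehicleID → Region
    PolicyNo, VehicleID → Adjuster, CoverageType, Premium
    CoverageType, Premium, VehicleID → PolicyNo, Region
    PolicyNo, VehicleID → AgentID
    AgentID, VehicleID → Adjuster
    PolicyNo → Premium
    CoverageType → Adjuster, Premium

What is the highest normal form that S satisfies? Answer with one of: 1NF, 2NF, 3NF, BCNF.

Candidate keys: {CoverageType, VehicleID}, {PolicyNo, VehicleID}. Prime attributes: {CoverageType, PolicyNo, VehicleID}.
For Region → AgentID we have {Region}⁺ = {AgentID, Region}; {Region} is not a superkey, so BCNF fails.
Region → AgentID has non-prime {AgentID} on the right and a non-superkey on the left, so 3NF fails.
Since {CoverageType} ⊂ {CoverageType, VehicleID} and {CoverageType}⁺ ⊇ {Adjuster, Premium} with {Adjuster, Premium} non-prime, there is a partial dependency; 2NF fails.

1NF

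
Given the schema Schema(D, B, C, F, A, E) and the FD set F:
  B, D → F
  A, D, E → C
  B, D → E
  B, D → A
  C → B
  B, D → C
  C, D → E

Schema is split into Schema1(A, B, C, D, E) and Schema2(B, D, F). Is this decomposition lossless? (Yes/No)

The shared attributes are {B, D} and {B, D}⁺ = {A, B, C, D, E, F}.
Schema1 is contained in that closure, so Schema1 ∩ Schema2 → Schema1 holds and the join is lossless.

Yes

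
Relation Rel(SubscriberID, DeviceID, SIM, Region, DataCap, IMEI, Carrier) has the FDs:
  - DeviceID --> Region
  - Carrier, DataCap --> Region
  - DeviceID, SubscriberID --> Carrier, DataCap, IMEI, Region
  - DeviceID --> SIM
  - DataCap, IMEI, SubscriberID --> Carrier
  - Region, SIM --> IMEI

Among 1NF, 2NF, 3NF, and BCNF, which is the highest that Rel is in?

1NF

Candidate key: {DeviceID, SubscriberID}. Prime attributes: {DeviceID, SubscriberID}.
DeviceID --> Region: {DeviceID}⁺ = {DeviceID, IMEI, Region, SIM}, which is not all of the attributes, so the left side is not a superkey — BCNF is violated.
Because {Region} is non-prime and the left side of DeviceID --> Region is not a superkey, the relation is not in 3NF.
{DeviceID} is a proper subset of the key {DeviceID, SubscriberID}, and {DeviceID}⁺ contains the non-prime attributes {IMEI, Region, SIM} — a partial dependency, so 2NF is violated.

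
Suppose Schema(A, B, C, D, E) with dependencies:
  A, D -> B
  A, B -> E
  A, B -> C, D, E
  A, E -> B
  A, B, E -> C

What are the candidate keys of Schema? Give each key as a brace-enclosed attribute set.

{A, B}, {A, D}, {A, E}

{A} never appears on the right of any FD, so every key must include it.
{A, B} is a candidate key since {A, B}⁺ = {A, B, C, D, E} covers every attribute.
{A, D} is a candidate key since {A, D}⁺ = {A, B, C, D, E} covers every attribute.
{A, E} is a candidate key since {A, E}⁺ = {A, B, C, D, E} covers every attribute.
Any other superkey properly contains one of these, so there are no further candidate keys.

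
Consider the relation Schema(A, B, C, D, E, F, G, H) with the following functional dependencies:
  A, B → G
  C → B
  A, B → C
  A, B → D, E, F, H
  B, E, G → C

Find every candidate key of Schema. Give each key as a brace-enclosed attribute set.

{A, B}, {A, C}

Attributes never on any right-hand side: {A} — every candidate key must contain it.
{A, B}⁺ = {A, B, C, D, E, F, G, H}, which is every attribute, so {A, B} is a candidate key.
{A, C}⁺ = {A, B, C, D, E, F, G, H}, which is every attribute, so {A, C} is a candidate key.
No proper subset of any of these is a key, and no other minimal superkey exists.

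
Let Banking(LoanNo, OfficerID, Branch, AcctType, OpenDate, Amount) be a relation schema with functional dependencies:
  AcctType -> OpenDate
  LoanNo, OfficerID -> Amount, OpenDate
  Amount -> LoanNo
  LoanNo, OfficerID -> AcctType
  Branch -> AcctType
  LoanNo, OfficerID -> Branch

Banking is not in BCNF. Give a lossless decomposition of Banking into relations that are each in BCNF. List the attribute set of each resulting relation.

{AcctType, Branch}; {AcctType, OpenDate}; {Amount, Branch, OfficerID}; {Amount, LoanNo}

Candidate keys of the original relation: {Amount, OfficerID}, {LoanNo, OfficerID}.
{AcctType, Amount, Branch, LoanNo, OfficerID, OpenDate}: {AcctType} determines {AcctType, OpenDate} here but is not a superkey — split on AcctType -> OpenDate, giving {AcctType, OpenDate} and {AcctType, Amount, Branch, LoanNo, OfficerID}.
{AcctType, OpenDate}: every determinant is a superkey — BCNF.
{AcctType, Amount, Branch, LoanNo, OfficerID}: {Amount} determines {Amount, LoanNo} here but is not a superkey — split on Amount -> LoanNo, giving {Amount, LoanNo} and {AcctType, Amount, Branch, OfficerID}.
{Amount, LoanNo}: every determinant is a superkey — BCNF.
{AcctType, Amount, Branch, OfficerID}: {Branch} determines {AcctType, Branch} here but is not a superkey — split on Branch -> AcctType, giving {AcctType, Branch} and {Amount, Branch, OfficerID}.
{AcctType, Branch}: every determinant is a superkey — BCNF.
{Amount, Branch, OfficerID}: every determinant is a superkey — BCNF.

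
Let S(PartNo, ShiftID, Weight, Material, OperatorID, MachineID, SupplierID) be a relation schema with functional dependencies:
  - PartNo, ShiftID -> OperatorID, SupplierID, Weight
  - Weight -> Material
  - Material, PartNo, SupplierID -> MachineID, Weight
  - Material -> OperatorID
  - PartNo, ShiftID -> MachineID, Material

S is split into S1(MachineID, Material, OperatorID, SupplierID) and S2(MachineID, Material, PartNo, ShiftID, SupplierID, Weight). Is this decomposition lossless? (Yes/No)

The shared attributes are {MachineID, Material, SupplierID} and {MachineID, Material, SupplierID}⁺ = {MachineID, Material, OperatorID, SupplierID}.
S1 is contained in that closure, so S1 ∩ S2 -> S1 holds and the join is lossless.

Yes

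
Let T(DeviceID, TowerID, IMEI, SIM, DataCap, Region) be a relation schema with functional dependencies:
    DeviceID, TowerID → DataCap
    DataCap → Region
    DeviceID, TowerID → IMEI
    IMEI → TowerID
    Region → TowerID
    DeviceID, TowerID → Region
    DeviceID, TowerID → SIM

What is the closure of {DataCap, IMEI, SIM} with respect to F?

Start with {DataCap, IMEI, SIM}.
DataCap → Region applies; add {Region} → now {DataCap, IMEI, Region, SIM}.
IMEI → TowerID applies; add {TowerID} → now {DataCap, IMEI, Region, SIM, TowerID}.
No further FD applies.

{DataCap, IMEI, Region, SIM, TowerID}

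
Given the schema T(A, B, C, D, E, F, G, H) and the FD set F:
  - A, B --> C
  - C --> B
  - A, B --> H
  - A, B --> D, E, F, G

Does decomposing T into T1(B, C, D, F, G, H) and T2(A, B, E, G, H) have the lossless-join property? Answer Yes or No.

No

T1 ∩ T2 = {B, G, H}; its closure under F is {B, G, H}.
T1 ⊄ {B, G, H} and T2 ⊄ {B, G, H}, so the split is lossy.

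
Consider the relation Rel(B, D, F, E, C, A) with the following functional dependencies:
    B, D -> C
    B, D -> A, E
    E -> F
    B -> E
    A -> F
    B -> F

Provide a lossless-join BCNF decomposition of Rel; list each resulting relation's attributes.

{A, B, C, D}; {B, E}; {E, F}

Candidate key of the original relation: {B, D}.
Within {A, B, C, D, E, F}: {E}⁺ ∩ {A, B, C, D, E, F} = {E, F}, not the whole set, so E -> F violates BCNF; decompose into {E, F} and {A, B, C, D, E}.
{E, F} is in BCNF.
Within {A, B, C, D, E}: {B}⁺ ∩ {A, B, C, D, E} = {B, E}, not the whole set, so B -> E violates BCNF; decompose into {B, E} and {A, B, C, D}.
{B, E} is in BCNF.
{A, B, C, D} is in BCNF.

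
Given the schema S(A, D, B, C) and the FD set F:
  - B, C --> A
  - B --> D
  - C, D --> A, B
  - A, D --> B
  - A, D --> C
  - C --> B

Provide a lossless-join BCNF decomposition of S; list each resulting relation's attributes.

{A, B, C}; {B, D}

Candidate keys of the original relation: {A, B}, {A, D}, {C}.
In {A, B, C, D}, {B} is not a superkey ({B}⁺ restricted to this set is {B, D}), so split on B --> D into {B, D} and {A, B, C}.
{B, D}: every determinant is a superkey — BCNF.
{A, B, C}: every determinant is a superkey — BCNF.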